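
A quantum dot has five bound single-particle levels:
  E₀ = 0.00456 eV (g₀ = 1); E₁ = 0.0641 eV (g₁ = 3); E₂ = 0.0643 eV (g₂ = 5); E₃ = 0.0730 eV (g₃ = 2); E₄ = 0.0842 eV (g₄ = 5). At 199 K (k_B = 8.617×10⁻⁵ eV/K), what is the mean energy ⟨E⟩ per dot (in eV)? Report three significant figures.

k_BT = 8.617×10⁻⁵ × 199 K = 0.017148 eV.
Eᵢ/kT = 0.26592, 3.7380, 3.7497, 4.2571, 4.9102.
Z = Σ gᵢe^(−Eᵢ/kT) = 1·e^(−0.26592) + 3·e^(−3.7380) + 5·e^(−3.7497) + 2·e^(−4.2571) + 5·e^(−4.9102) = 0.76650 + 0.071405 + 0.11762 + 0.028327 + 0.036855 = 1.0207.
⟨E⟩ = Σ Eᵢ gᵢe^(−Eᵢ/kT) / Z = (0.00456·0.76650 + 0.0641·0.071405 + 0.0643·0.11762 + 0.0730·0.028327 + 0.0842·0.036855) / 1.0207 = 0.0204 eV.

0.0204 eV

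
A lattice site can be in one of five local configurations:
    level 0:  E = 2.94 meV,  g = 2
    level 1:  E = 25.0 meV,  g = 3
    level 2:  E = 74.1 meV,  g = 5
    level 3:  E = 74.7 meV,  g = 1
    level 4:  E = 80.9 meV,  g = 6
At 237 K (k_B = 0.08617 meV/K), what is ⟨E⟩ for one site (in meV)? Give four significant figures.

16.68 meV

k_BT = 0.08617 × 237 K = 20.4223 meV.
Eᵢ/kT = 0.143960, 1.22415, 3.62839, 3.65777, 3.96136.
Z = Σ gᵢe^(−Eᵢ/kT) = 2·e^(−0.143960) + 3·e^(−1.22415) + 5·e^(−3.62839) + 1·e^(−3.65777) + 6·e^(−3.96136) = 1.73184 + 0.882023 + 0.132795 + 0.0257900 + 0.114223 = 2.88667.
⟨E⟩ = Σ Eᵢ gᵢe^(−Eᵢ/kT) / Z = (2.94·1.73184 + 25.0·0.882023 + 74.1·0.132795 + 74.7·0.0257900 + 80.9·0.114223) / 2.88667 = 16.68 meV.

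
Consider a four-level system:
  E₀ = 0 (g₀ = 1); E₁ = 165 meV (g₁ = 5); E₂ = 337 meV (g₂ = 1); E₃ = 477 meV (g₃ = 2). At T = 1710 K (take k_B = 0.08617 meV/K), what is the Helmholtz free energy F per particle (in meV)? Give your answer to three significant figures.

-152 meV

k_BT = 0.08617 × 1710 K = 147.35 meV.
Eᵢ/kT = 0, 1.1198, 2.2871, 3.2372.
Z = Σ gᵢe^(−Eᵢ/kT) = 1·e^(−0) + 5·e^(−1.1198) + 1·e^(−2.2871) + 2·e^(−3.2372) = 1.0000 + 1.6317 + 0.10156 + 0.078547 = 2.8118.
F = −kT ln Z = −147.35 × ln(2.8118) = −147.35 × 1.0338 = -152 meV.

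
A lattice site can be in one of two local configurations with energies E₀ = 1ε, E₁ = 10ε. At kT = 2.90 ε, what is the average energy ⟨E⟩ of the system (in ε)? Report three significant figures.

Eᵢ/kT = 0.34483, 3.4483.
Z = Σ e^(−Eᵢ/kT) = e^(−0.34483) + e^(−3.4483) = 0.70834 + 0.031800 = 0.74014.
⟨E⟩ = Σ Eᵢ e^(−Eᵢ/kT) / Z = (1·0.70834 + 10·0.031800) / 0.74014 = 1.39 ε.

1.39 ε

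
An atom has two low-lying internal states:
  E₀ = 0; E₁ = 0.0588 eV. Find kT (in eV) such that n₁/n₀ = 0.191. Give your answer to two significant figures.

0.036 eV

n₁/n₀ = exp[−(E₁−E₀)/kT] = 0.191.
⇒ (E₁−E₀)/kT = ln(1/0.191) = ln(5.236) = 1.656.
kT = 0.0588 eV / 1.656 = 0.036 eV.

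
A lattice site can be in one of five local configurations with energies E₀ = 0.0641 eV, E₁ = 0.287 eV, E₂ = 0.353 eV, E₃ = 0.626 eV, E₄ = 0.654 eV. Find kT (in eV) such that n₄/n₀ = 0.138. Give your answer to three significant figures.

0.298 eV

n₄/n₀ = exp[−(E₄−E₀)/kT] = 0.138.
⇒ (E₄−E₀)/kT = ln(1/0.138) = ln(7.2464) = 1.9805.
kT = 0.5899 eV / 1.9805 = 0.298 eV.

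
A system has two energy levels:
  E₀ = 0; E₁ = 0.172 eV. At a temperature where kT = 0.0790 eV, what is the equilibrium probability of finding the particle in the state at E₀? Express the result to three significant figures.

0.898

Eᵢ/kT = 0, 2.1772.
Z = Σ e^(−Eᵢ/kT) = e^(−0) + e^(−2.1772) = 1.0000 + 0.11336 = 1.1134.
P₀ = e^(−E₀/kT) / Z = 1.0000/1.1134 = 0.898.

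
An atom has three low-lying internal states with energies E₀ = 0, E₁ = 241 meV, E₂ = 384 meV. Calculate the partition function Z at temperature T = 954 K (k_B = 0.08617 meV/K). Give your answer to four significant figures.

k_BT = 0.08617 × 954 K = 82.2062 meV.
Eᵢ/kT = 0, 2.93165, 4.67118.
Z = Σ e^(−Eᵢ/kT) = e^(−0) + e^(−2.93165) + e^(−4.67118) = 1.00000 + 0.0533090 + 0.00936122 = 1.06267.

Z = 1.063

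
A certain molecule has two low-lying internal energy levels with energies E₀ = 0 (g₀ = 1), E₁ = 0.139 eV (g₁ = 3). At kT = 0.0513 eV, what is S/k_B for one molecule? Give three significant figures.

Eᵢ/kT = 0, 2.7096.
Z = Σ gᵢe^(−Eᵢ/kT) = 1·e^(−0) + 3·e^(−2.7096) = 1.0000 + 0.19969 = 1.1997.
⟨E⟩ = Σ EᵢPᵢ = 0.023137 eV.
S/k_B = ln Z + ⟨E⟩/kT = ln(1.1997) + 0.023137/0.0513 = 0.18207 + 0.45101 = 0.633.

0.633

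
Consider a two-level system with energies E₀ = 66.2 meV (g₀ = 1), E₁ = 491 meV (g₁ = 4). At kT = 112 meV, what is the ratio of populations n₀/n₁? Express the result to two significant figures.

n₀/n₁ = (g₀/g₁) exp[−(E₀−E₁)/kT] = (1/4) × exp(−(-424.8 meV)/(112 meV)) = (1/4) × exp(3.793) = 11.

11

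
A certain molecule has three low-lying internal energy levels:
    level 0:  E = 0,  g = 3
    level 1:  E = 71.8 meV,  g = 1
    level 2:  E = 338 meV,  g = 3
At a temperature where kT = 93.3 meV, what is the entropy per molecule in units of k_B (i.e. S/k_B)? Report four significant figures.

1.448

Eᵢ/kT = 0, 0.769561, 3.62272.
Z = Σ gᵢe^(−Eᵢ/kT) = 3·e^(−0) + 1·e^(−0.769561) + 3·e^(−3.62272) = 3.00000 + 0.463216 + 0.0801298 = 3.54335.
⟨E⟩ = Σ EᵢPᵢ = 17.0299 meV.
S/k_B = ln Z + ⟨E⟩/kT = ln(3.54335) + 17.0299/93.3 = 1.26507 + 0.182528 = 1.448.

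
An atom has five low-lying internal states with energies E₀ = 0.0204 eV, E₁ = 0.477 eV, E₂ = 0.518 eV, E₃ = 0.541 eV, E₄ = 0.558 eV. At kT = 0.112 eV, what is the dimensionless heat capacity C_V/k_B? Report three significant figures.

Eᵢ/kT = 0.18214, 4.2589, 4.6250, 4.8304, 4.9821.
Z = Σ e^(−Eᵢ/kT) = e^(−0.18214) + e^(−4.2589) + e^(−4.6250) + e^(−4.8304) + e^(−4.9821) = 0.83348 + 0.014138 + 0.0098037 + 0.0079833 + 0.0068596 = 0.87226.
⟨E⟩ = 0.042386 eV, ⟨E²⟩ = 0.012229 eV².
C_V/k_B = (⟨E²⟩ − ⟨E⟩²)/(kT)² = (0.012229 − 0.0017966)/0.012544 = 0.832.

0.832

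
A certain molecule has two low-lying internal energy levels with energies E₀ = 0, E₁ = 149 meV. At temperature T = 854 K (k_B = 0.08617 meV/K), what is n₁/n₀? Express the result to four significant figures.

0.1320

k_BT = 0.08617 × 854 K = 73.5892 meV.
n₁/n₀ = exp[−(E₁−E₀)/kT] = exp(−(149 meV)/(73.5892 meV)) = exp(-2.02475) = 0.1320.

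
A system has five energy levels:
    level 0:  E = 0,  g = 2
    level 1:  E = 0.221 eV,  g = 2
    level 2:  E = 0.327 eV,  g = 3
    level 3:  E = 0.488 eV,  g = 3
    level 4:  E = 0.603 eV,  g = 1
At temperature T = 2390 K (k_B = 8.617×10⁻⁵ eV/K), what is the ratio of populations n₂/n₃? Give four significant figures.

2.185

k_BT = 8.617×10⁻⁵ × 2390 K = 0.205946 eV.
n₂/n₃ = (g₂/g₃) exp[−(E₂−E₃)/kT] = (3/3) × exp(−(-0.161 eV)/(0.205946 eV)) = (3/3) × exp(0.781758) = 2.185.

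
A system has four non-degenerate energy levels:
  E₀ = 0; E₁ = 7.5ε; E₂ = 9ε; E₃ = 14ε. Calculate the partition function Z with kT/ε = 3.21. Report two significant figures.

Z = 1.2

Eᵢ/kT = 0, 2.336, 2.804, 4.361.
Z = Σ e^(−Eᵢ/kT) = e^(−0) + e^(−2.336) + e^(−2.804) + e^(−4.361) = 1.000 + 0.09671 + 0.06057 + 0.01277 = 1.170.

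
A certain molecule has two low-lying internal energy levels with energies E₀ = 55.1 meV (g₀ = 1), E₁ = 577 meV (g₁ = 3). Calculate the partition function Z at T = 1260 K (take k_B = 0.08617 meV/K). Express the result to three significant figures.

Z = 0.617

k_BT = 0.08617 × 1260 K = 108.57 meV.
Eᵢ/kT = 0.50751, 5.3145.
Z = Σ gᵢe^(−Eᵢ/kT) = 1·e^(−0.50751) + 3·e^(−5.3145) = 0.60199 + 0.014759 = 0.61675.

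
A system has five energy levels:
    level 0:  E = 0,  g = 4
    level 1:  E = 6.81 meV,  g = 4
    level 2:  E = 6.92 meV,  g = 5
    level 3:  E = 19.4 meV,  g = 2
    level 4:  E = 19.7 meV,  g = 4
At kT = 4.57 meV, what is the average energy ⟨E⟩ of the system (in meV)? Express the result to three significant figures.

Eᵢ/kT = 0, 1.4902, 1.5142, 4.2451, 4.3107.
Z = Σ gᵢe^(−Eᵢ/kT) = 4·e^(−0) + 4·e^(−1.4902) + 5·e^(−1.5142) + 2·e^(−4.2451) + 4·e^(−4.3107) = 4.0000 + 0.90131 + 1.0999 + 0.028669 + 0.053697 = 6.0836.
⟨E⟩ = Σ Eᵢ gᵢe^(−Eᵢ/kT) / Z = (0·4.0000 + 6.81·0.90131 + 6.92·1.0999 + 19.4·0.028669 + 19.7·0.053697) / 6.0836 = 2.53 meV.

2.53 meV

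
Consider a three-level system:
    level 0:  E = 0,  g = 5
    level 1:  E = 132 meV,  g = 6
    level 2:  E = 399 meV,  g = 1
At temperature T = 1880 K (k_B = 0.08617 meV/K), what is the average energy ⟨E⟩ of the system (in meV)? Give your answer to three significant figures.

k_BT = 0.08617 × 1880 K = 162.00 meV.
Eᵢ/kT = 0, 0.81481, 2.4630.
Z = Σ gᵢe^(−Eᵢ/kT) = 5·e^(−0) + 6·e^(−0.81481) + 1·e^(−2.4630) = 5.0000 + 2.6563 + 0.085179 = 7.7415.
⟨E⟩ = Σ Eᵢ gᵢe^(−Eᵢ/kT) / Z = (0·5.0000 + 132·2.6563 + 399·0.085179) / 7.7415 = 49.7 meV.

49.7 meV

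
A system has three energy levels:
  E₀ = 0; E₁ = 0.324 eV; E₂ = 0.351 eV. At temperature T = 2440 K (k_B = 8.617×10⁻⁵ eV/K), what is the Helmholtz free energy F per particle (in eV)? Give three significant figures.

-0.0711 eV

k_BT = 8.617×10⁻⁵ × 2440 K = 0.21025 eV.
Eᵢ/kT = 0, 1.5410, 1.6694.
Z = Σ e^(−Eᵢ/kT) = e^(−0) + e^(−1.5410) + e^(−1.6694) = 1.0000 + 0.21417 + 0.18836 = 1.4025.
F = −kT ln Z = −0.21025 × ln(1.4025) = −0.21025 × 0.33826 = -0.0711 eV.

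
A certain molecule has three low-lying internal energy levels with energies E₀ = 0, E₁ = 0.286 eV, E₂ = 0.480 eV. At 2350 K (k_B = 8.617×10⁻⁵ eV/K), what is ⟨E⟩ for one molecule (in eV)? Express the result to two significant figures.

k_BT = 8.617×10⁻⁵ × 2350 K = 0.2025 eV.
Eᵢ/kT = 0, 1.412, 2.370.
Z = Σ e^(−Eᵢ/kT) = e^(−0) + e^(−1.412) + e^(−2.370) = 1.000 + 0.2437 + 0.09348 = 1.337.
⟨E⟩ = Σ Eᵢ e^(−Eᵢ/kT) / Z = (0·1.000 + 0.286·0.2437 + 0.480·0.09348) / 1.337 = 0.086 eV.

0.086 eV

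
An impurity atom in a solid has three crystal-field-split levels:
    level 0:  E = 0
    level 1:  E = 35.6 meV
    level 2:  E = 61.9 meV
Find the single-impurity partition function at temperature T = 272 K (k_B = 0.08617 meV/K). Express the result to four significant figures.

k_BT = 0.08617 × 272 K = 23.4382 meV.
Eᵢ/kT = 0, 1.51889, 2.64099.
Z = Σ e^(−Eᵢ/kT) = e^(−0) + e^(−1.51889) + e^(−2.64099) = 1.00000 + 0.218955 + 0.0712907 = 1.29025.

Z = 1.290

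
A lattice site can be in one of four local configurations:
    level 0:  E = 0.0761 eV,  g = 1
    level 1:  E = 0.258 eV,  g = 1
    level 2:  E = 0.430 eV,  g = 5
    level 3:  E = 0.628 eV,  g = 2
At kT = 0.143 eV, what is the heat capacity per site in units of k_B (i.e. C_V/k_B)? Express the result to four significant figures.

1.297

Eᵢ/kT = 0.532168, 1.80420, 3.00699, 4.39161.
Z = Σ gᵢe^(−Eᵢ/kT) = 1·e^(−0.532168) + 1·e^(−1.80420) + 5·e^(−3.00699) + 2·e^(−4.39161) = 0.587330 + 0.164606 + 0.247201 + 0.0247616 = 1.02390.
⟨E⟩ = 0.204132 eV, ⟨E²⟩ = 0.0682012 eV².
C_V/k_B = (⟨E²⟩ − ⟨E⟩²)/(kT)² = (0.0682012 − 0.0416699)/0.0204490 = 1.297.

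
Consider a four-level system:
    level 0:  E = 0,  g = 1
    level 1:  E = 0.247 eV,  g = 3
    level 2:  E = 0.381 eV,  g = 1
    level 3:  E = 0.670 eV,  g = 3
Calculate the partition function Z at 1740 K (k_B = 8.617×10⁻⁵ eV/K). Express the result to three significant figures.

k_BT = 8.617×10⁻⁵ × 1740 K = 0.14994 eV.
Eᵢ/kT = 0, 1.6473, 2.5410, 4.4685.
Z = Σ gᵢe^(−Eᵢ/kT) = 1·e^(−0) + 3·e^(−1.6473) + 1·e^(−2.5410) + 3·e^(−4.4685) = 1.0000 + 0.57771 + 0.078788 + 0.034393 = 1.6909.

Z = 1.69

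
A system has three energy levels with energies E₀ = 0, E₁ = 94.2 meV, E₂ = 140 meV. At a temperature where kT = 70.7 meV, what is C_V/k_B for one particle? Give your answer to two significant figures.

Eᵢ/kT = 0, 1.332, 1.980.
Z = Σ e^(−Eᵢ/kT) = e^(−0) + e^(−1.332) + e^(−1.980) = 1.000 + 0.2639 + 0.1381 = 1.402.
⟨E⟩ = 31.52 meV, ⟨E²⟩ = 3601 meV².
C_V/k_B = (⟨E²⟩ − ⟨E⟩²)/(kT)² = (3601 − 993.5)/4998 = 0.52.

0.52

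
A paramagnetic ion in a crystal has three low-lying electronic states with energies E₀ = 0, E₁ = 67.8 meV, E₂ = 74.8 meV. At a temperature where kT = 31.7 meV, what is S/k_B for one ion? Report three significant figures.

Eᵢ/kT = 0, 2.1388, 2.3596.
Z = Σ e^(−Eᵢ/kT) = e^(−0) + e^(−2.1388) + e^(−2.3596) = 1.0000 + 0.11780 + 0.094458 = 1.2123.
⟨E⟩ = Σ EᵢPᵢ = 12.416 meV.
S/k_B = ln Z + ⟨E⟩/kT = ln(1.2123) + 12.416/31.7 = 0.19252 + 0.39167 = 0.584.

0.584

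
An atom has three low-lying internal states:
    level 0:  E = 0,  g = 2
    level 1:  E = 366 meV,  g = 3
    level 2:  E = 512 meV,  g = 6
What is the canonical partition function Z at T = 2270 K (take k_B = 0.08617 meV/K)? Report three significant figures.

k_BT = 0.08617 × 2270 K = 195.61 meV.
Eᵢ/kT = 0, 1.8711, 2.6175.
Z = Σ gᵢe^(−Eᵢ/kT) = 2·e^(−0) + 3·e^(−1.8711) + 6·e^(−2.6175) = 2.0000 + 0.46186 + 0.43791 = 2.8998.

Z = 2.90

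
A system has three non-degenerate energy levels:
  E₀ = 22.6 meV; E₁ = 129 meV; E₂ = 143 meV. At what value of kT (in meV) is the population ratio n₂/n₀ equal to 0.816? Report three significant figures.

n₂/n₀ = exp[−(E₂−E₀)/kT] = 0.816.
⇒ (E₂−E₀)/kT = ln(1/0.816) = ln(1.2255) = 0.20335.
kT = 120.4 meV / 0.20335 = 592 meV.

592 meV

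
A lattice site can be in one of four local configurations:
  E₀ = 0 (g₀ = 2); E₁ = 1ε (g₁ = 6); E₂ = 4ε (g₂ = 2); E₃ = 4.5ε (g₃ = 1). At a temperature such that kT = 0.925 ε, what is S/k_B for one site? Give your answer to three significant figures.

1.98

Eᵢ/kT = 0, 1.0811, 4.3243, 4.8649.
Z = Σ gᵢe^(−Eᵢ/kT) = 2·e^(−0) + 6·e^(−1.0811) + 2·e^(−4.3243) + 1·e^(−4.8649) = 2.0000 + 2.0353 + 0.026486 + 0.0077126 = 4.0695.
⟨E⟩ = Σ EᵢPᵢ = 0.53470 ε.
S/k_B = ln Z + ⟨E⟩/kT = ln(4.0695) + 0.53470/0.925 = 1.4035 + 0.57805 = 1.98.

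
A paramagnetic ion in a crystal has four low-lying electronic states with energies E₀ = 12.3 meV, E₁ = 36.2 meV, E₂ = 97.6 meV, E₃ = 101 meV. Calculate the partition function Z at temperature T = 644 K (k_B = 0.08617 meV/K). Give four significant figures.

Z = 1.656

k_BT = 0.08617 × 644 K = 55.4935 meV.
Eᵢ/kT = 0.221648, 0.652329, 1.75876, 1.82003.
Z = Σ e^(−Eᵢ/kT) = e^(−0.221648) + e^(−0.652329) + e^(−1.75876) + e^(−1.82003) = 0.801197 + 0.520831 + 0.172258 + 0.162021 = 1.65631.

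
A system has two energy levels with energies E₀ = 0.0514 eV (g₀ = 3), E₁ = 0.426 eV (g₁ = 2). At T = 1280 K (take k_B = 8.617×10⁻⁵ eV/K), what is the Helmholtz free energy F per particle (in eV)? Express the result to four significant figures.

-0.07221 eV

k_BT = 8.617×10⁻⁵ × 1280 K = 0.110298 eV.
Eᵢ/kT = 0.466010, 3.86226.
Z = Σ gᵢe^(−Eᵢ/kT) = 3·e^(−0.466010) + 2·e^(−3.86226) = 1.88250 + 0.0420409 = 1.92454.
F = −kT ln Z = −0.110298 × ln(1.92454) = −0.110298 × 0.654687 = -0.07221 eV.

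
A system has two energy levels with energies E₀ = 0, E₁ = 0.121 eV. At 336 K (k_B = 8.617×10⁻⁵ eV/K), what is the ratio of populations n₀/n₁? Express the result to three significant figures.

k_BT = 8.617×10⁻⁵ × 336 K = 0.028953 eV.
n₀/n₁ = exp[−(E₀−E₁)/kT] = exp(−(-0.121 eV)/(0.028953 eV)) = exp(4.1792) = 65.3.

65.3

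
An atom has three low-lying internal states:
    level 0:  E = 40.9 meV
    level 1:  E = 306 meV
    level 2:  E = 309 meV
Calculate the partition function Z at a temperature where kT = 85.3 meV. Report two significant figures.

Eᵢ/kT = 0.4795, 3.587, 3.623.
Z = Σ e^(−Eᵢ/kT) = e^(−0.4795) + e^(−3.587) + e^(−3.623) = 0.6191 + 0.02768 + 0.02670 = 0.6735.

Z = 0.67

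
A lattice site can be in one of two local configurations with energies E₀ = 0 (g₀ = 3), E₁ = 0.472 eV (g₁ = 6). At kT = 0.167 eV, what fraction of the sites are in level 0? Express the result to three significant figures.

0.894

Eᵢ/kT = 0, 2.8263.
Z = Σ gᵢe^(−Eᵢ/kT) = 3·e^(−0) + 6·e^(−2.8263) = 3.0000 + 0.35539 = 3.3554.
P₀ = g₀ e^(−E₀/kT) / Z = 3.0000/3.3554 = 0.894.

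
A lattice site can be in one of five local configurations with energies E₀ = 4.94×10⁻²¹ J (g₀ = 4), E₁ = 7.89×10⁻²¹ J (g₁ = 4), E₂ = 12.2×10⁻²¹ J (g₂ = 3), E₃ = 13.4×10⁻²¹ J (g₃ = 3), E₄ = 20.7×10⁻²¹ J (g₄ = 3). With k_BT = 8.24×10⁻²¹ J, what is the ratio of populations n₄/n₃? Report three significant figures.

n₄/n₃ = (g₄/g₃) exp[−(E₄−E₃)/kT] = (3/3) × exp(−(7.3 ×10⁻²¹ J)/(8.24 ×10⁻²¹ J)) = (3/3) × exp(-0.88592) = 0.412.

0.412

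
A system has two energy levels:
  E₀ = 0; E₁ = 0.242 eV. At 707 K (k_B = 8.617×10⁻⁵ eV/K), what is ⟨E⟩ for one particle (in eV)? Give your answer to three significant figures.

k_BT = 8.617×10⁻⁵ × 707 K = 0.060922 eV.
Eᵢ/kT = 0, 3.9723.
Z = Σ e^(−Eᵢ/kT) = e^(−0) + e^(−3.9723) = 1.0000 + 0.018830 = 1.0188.
⟨E⟩ = Σ Eᵢ e^(−Eᵢ/kT) / Z = (0·1.0000 + 0.242·0.018830) / 1.0188 = 0.00447 eV.

0.00447 eV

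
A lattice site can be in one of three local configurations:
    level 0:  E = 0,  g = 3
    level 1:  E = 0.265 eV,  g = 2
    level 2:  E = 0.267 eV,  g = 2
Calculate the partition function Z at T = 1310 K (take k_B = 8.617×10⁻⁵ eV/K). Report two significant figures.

Z = 3.4

k_BT = 8.617×10⁻⁵ × 1310 K = 0.1129 eV.
Eᵢ/kT = 0, 2.347, 2.365.
Z = Σ gᵢe^(−Eᵢ/kT) = 3·e^(−0) + 2·e^(−2.347) + 2·e^(−2.365) = 3.000 + 0.1913 + 0.1879 = 3.379.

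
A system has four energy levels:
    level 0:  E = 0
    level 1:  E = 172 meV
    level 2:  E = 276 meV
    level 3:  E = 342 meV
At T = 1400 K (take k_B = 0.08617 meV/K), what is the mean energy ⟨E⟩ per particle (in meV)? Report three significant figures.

63.9 meV

k_BT = 0.08617 × 1400 K = 120.64 meV.
Eᵢ/kT = 0, 1.4257, 2.2878, 2.8349.
Z = Σ e^(−Eᵢ/kT) = e^(−0) + e^(−1.4257) + e^(−2.2878) + e^(−2.8349) = 1.0000 + 0.24034 + 0.10149 + 0.058724 = 1.4006.
⟨E⟩ = Σ Eᵢ e^(−Eᵢ/kT) / Z = (0·1.0000 + 172·0.24034 + 276·0.10149 + 342·0.058724) / 1.4006 = 63.9 meV.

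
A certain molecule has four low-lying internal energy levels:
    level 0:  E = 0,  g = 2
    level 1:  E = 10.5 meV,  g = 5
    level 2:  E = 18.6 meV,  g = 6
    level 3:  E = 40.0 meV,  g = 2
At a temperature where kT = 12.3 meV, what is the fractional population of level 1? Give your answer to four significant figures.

0.3851

Eᵢ/kT = 0, 0.853659, 1.51220, 3.25203.
Z = Σ gᵢe^(−Eᵢ/kT) = 2·e^(−0) + 5·e^(−0.853659) + 6·e^(−1.51220) + 2·e^(−3.25203) = 2.00000 + 2.12927 + 1.32255 + 0.0773912 = 5.52921.
P₁ = g₁ e^(−E₁/kT) / Z = 2.12927/5.52921 = 0.3851.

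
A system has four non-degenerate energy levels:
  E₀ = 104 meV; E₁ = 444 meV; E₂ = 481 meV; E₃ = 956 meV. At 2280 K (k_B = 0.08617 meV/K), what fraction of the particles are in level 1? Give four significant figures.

k_BT = 0.08617 × 2280 K = 196.468 meV.
Eᵢ/kT = 0.529348, 2.25991, 2.44824, 4.86593.
Z = Σ e^(−Eᵢ/kT) = e^(−0.529348) + e^(−2.25991) + e^(−2.44824) + e^(−4.86593) = 0.588989 + 0.104360 + 0.0864456 + 0.00770466 = 0.787499.
P₁ = e^(−E₁/kT) / Z = 0.104360/0.787499 = 0.1325.

0.1325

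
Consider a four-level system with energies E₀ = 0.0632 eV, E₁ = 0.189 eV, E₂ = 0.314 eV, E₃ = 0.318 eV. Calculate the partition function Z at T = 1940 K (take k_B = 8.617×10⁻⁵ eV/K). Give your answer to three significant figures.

k_BT = 8.617×10⁻⁵ × 1940 K = 0.16717 eV.
Eᵢ/kT = 0.37806, 1.1306, 1.8783, 1.9023.
Z = Σ e^(−Eᵢ/kT) = e^(−0.37806) + e^(−1.1306) + e^(−1.8783) + e^(−1.9023) = 0.68519 + 0.32284 + 0.15285 + 0.14923 = 1.3101.

Z = 1.31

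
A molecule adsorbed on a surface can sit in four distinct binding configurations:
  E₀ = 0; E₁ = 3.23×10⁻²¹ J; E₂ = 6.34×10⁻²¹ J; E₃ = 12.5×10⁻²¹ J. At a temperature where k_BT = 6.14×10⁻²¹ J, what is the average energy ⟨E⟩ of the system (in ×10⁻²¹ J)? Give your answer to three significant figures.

2.79 ×10⁻²¹ J

Eᵢ/kT = 0, 0.52606, 1.0326, 2.0358.
Z = Σ e^(−Eᵢ/kT) = e^(−0) + e^(−0.52606) + e^(−1.0326) + e^(−2.0358) = 1.0000 + 0.59093 + 0.35608 + 0.13058 = 2.0776.
⟨E⟩ = Σ Eᵢ e^(−Eᵢ/kT) / Z = (0·1.0000 + 3.23·0.59093 + 6.34·0.35608 + 12.5·0.13058) / 2.0776 = 2.79 ×10⁻²¹ J.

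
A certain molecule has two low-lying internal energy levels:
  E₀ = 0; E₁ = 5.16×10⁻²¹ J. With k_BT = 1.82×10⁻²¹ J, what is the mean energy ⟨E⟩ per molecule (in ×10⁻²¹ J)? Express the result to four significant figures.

Eᵢ/kT = 0, 2.83516.
Z = Σ e^(−Eᵢ/kT) = e^(−0) + e^(−2.83516) = 1.00000 + 0.0587091 = 1.05871.
⟨E⟩ = Σ Eᵢ e^(−Eᵢ/kT) / Z = (0·1.00000 + 5.16·0.0587091) / 1.05871 = 0.2861 ×10⁻²¹ J.

0.2861 ×10⁻²¹ J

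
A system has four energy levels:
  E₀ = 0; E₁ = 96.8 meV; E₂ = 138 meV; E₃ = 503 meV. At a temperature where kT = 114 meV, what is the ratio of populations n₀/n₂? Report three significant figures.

n₀/n₂ = exp[−(E₀−E₂)/kT] = exp(−(-138 meV)/(114 meV)) = exp(1.2105) = 3.36.

3.36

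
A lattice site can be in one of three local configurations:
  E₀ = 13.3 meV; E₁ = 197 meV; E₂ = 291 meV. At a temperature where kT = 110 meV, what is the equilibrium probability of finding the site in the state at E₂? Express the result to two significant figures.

Eᵢ/kT = 0.1209, 1.791, 2.645.
Z = Σ e^(−Eᵢ/kT) = e^(−0.1209) + e^(−1.791) + e^(−2.645) = 0.8861 + 0.1668 + 0.07101 = 1.124.
P₂ = e^(−E₂/kT) / Z = 0.07101/1.124 = 0.063.

0.063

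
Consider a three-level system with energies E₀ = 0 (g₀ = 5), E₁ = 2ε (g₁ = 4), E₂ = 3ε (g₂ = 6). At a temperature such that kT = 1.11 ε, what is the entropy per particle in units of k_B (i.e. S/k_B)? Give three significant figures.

Eᵢ/kT = 0, 1.8018, 2.7027.
Z = Σ gᵢe^(−Eᵢ/kT) = 5·e^(−0) + 4·e^(−1.8018) + 6·e^(−2.7027) = 5.0000 + 0.66001 + 0.40215 = 6.0622.
⟨E⟩ = Σ EᵢPᵢ = 0.41676 ε.
S/k_B = ln Z + ⟨E⟩/kT = ln(6.0622) + 0.41676/1.11 = 1.8021 + 0.37546 = 2.18.

2.18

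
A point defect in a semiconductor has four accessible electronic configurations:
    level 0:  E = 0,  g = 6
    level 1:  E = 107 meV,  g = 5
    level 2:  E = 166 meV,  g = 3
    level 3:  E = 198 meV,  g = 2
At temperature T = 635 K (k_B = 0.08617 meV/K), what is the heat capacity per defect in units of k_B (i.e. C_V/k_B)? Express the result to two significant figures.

0.60

k_BT = 0.08617 × 635 K = 54.72 meV.
Eᵢ/kT = 0, 1.955, 3.034, 3.618.
Z = Σ gᵢe^(−Eᵢ/kT) = 6·e^(−0) + 5·e^(−1.955) + 3·e^(−3.034) + 2·e^(−3.618) = 6.000 + 0.7078 + 0.1444 + 0.05367 = 6.906.
⟨E⟩ = 15.98 meV, ⟨E²⟩ = 2054 meV².
C_V/k_B = (⟨E²⟩ − ⟨E⟩²)/(kT)² = (2054 − 255.4)/2994 = 0.60.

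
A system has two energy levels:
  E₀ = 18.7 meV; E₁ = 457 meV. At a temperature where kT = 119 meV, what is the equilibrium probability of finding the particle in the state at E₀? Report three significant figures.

Eᵢ/kT = 0.15714, 3.8403.
Z = Σ e^(−Eᵢ/kT) = e^(−0.15714) + e^(−3.8403) = 0.85458 + 0.021487 = 0.87607.
P₀ = e^(−E₀/kT) / Z = 0.85458/0.87607 = 0.975.

0.975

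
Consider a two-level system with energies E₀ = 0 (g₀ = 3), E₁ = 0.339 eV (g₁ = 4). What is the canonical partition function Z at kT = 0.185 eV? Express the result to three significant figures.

Eᵢ/kT = 0, 1.8324.
Z = Σ gᵢe^(−Eᵢ/kT) = 3·e^(−0) + 4·e^(−1.8324) = 3.0000 + 0.64012 = 3.6401.

Z = 3.64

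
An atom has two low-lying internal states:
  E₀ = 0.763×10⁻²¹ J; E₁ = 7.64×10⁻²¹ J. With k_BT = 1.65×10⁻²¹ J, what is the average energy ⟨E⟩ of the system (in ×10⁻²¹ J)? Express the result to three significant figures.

0.868 ×10⁻²¹ J

Eᵢ/kT = 0.46242, 4.6303.
Z = Σ e^(−Eᵢ/kT) = e^(−0.46242) + e^(−4.6303) = 0.62976 + 0.0097518 = 0.63951.
⟨E⟩ = Σ Eᵢ e^(−Eᵢ/kT) / Z = (0.763·0.62976 + 7.64·0.0097518) / 0.63951 = 0.868 ×10⁻²¹ J.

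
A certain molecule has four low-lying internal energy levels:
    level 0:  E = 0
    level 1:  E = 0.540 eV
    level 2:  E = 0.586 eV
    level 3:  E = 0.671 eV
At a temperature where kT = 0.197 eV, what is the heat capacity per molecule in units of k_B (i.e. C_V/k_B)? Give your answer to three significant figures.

1.00

Eᵢ/kT = 0, 2.7411, 2.9746, 3.4061.
Z = Σ e^(−Eᵢ/kT) = e^(−0) + e^(−2.7411) + e^(−2.9746) + e^(−3.4061) = 1.0000 + 0.064499 + 0.051068 + 0.033170 = 1.1487.
⟨E⟩ = 0.075749 eV, ⟨E²⟩ = 0.044641 eV².
C_V/k_B = (⟨E²⟩ − ⟨E⟩²)/(kT)² = (0.044641 − 0.0057379)/0.038809 = 1.00.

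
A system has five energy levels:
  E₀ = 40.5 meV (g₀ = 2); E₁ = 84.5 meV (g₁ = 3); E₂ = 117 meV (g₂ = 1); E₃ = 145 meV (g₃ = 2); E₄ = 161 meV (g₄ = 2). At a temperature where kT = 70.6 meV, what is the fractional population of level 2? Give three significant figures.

Eᵢ/kT = 0.57365, 1.1969, 1.6572, 2.0538, 2.2805.
Z = Σ gᵢe^(−Eᵢ/kT) = 2·e^(−0.57365) + 3·e^(−1.1969) + 1·e^(−1.6572) + 2·e^(−2.0538) + 2·e^(−2.2805) = 1.1269 + 0.90639 + 0.19067 + 0.25649 + 0.20447 = 2.6849.
P₂ = g₂ e^(−E₂/kT) / Z = 0.19067/2.6849 = 0.0710.

0.0710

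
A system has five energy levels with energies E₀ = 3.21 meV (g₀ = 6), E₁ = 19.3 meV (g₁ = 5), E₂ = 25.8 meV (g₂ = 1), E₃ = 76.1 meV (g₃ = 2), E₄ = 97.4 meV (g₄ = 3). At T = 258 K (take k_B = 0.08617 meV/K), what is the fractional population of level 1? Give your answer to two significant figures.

0.27

k_BT = 0.08617 × 258 K = 22.23 meV.
Eᵢ/kT = 0.1444, 0.8682, 1.161, 3.423, 4.381.
Z = Σ gᵢe^(−Eᵢ/kT) = 6·e^(−0.1444) + 5·e^(−0.8682) + 1·e^(−1.161) + 2·e^(−3.423) + 3·e^(−4.381) = 5.193 + 2.099 + 0.3132 + 0.06523 + 0.03754 = 7.708.
P₁ = g₁ e^(−E₁/kT) / Z = 2.099/7.708 = 0.27.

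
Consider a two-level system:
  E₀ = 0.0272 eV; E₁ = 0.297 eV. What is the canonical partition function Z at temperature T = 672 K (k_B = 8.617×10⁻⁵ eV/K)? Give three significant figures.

k_BT = 8.617×10⁻⁵ × 672 K = 0.057906 eV.
Eᵢ/kT = 0.46973, 5.1290.
Z = Σ e^(−Eᵢ/kT) = e^(−0.46973) + e^(−5.1290) = 0.62517 + 0.0059225 = 0.63109.

Z = 0.631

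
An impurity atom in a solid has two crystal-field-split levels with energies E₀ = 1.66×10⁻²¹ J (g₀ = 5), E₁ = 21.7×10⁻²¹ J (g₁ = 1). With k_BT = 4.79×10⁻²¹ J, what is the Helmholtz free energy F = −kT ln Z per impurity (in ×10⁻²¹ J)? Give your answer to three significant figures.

-6.06 ×10⁻²¹ J

Eᵢ/kT = 0.34656, 4.5303.
Z = Σ gᵢe^(−Eᵢ/kT) = 5·e^(−0.34656) + 1·e^(−4.5303) = 3.5356 + 0.010777 = 3.5464.
F = −kT ln Z = −4.79 × ln(3.5464) = −4.79 × 1.2659 = -6.06 ×10⁻²¹ J.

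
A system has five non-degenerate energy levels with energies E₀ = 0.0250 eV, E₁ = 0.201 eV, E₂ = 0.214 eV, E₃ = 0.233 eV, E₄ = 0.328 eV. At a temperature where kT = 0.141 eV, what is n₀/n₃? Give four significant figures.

4.372

n₀/n₃ = exp[−(E₀−E₃)/kT] = exp(−(-0.2080 eV)/(0.141 eV)) = exp(1.47518) = 4.372.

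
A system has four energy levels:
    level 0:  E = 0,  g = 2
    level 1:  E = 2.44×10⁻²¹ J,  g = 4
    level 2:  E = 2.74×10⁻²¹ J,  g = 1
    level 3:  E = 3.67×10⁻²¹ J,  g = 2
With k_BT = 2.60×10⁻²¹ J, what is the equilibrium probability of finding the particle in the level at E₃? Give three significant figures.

0.111

Eᵢ/kT = 0, 0.93846, 1.0538, 1.4115.
Z = Σ gᵢe^(−Eᵢ/kT) = 2·e^(−0) + 4·e^(−0.93846) + 1·e^(−1.0538) + 2·e^(−1.4115) = 2.0000 + 1.5649 + 0.34861 + 0.48755 = 4.4011.
P₃ = g₃ e^(−E₃/kT) / Z = 0.48755/4.4011 = 0.111.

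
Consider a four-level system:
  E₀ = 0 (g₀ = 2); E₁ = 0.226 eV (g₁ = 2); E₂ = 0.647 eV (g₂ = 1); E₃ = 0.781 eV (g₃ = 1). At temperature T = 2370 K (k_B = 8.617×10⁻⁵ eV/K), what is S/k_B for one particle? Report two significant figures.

k_BT = 8.617×10⁻⁵ × 2370 K = 0.2042 eV.
Eᵢ/kT = 0, 1.107, 3.168, 3.825.
Z = Σ gᵢe^(−Eᵢ/kT) = 2·e^(−0) + 2·e^(−1.107) + 1·e^(−3.168) + 1·e^(−3.825) = 2.000 + 0.6611 + 0.04209 + 0.02182 = 2.725.
⟨E⟩ = Σ EᵢPᵢ = 0.07108 eV.
S/k_B = ln Z + ⟨E⟩/kT = ln(2.725) + 0.07108/0.2042 = 1.002 + 0.3481 = 1.4.

1.4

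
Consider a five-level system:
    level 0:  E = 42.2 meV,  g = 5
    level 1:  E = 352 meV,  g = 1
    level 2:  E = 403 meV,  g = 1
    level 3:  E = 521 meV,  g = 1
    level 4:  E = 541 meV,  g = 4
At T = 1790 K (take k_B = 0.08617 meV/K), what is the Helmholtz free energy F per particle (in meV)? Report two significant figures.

-220 meV

k_BT = 0.08617 × 1790 K = 154.2 meV.
Eᵢ/kT = 0.2737, 2.283, 2.613, 3.379, 3.508.
Z = Σ gᵢe^(−Eᵢ/kT) = 5·e^(−0.2737) + 1·e^(−2.283) + 1·e^(−2.613) + 1·e^(−3.379) + 4·e^(−3.508) = 3.803 + 0.1020 + 0.07331 + 0.03408 + 0.1198 = 4.132.
F = −kT ln Z = −154.2 × ln(4.132) = −154.2 × 1.419 = -220 meV.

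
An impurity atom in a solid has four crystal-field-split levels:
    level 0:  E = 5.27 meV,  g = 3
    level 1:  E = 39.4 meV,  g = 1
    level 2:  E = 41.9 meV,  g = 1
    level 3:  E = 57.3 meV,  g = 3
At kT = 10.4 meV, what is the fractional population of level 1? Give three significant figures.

0.0122

Eᵢ/kT = 0.50673, 3.7885, 4.0288, 5.5096.
Z = Σ gᵢe^(−Eᵢ/kT) = 3·e^(−0.50673) + 1·e^(−3.7885) + 1·e^(−4.0288) + 3·e^(−5.5096) = 1.8074 + 0.022630 + 0.017796 + 0.012143 = 1.8600.
P₁ = g₁ e^(−E₁/kT) / Z = 0.022630/1.8600 = 0.0122.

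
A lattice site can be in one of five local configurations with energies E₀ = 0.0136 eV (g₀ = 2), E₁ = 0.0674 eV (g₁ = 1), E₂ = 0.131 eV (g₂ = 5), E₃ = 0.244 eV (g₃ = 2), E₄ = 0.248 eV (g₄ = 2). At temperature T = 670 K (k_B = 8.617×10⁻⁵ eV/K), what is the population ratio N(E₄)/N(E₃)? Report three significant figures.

k_BT = 8.617×10⁻⁵ × 670 K = 0.057734 eV.
n₄/n₃ = (g₄/g₃) exp[−(E₄−E₃)/kT] = (2/2) × exp(−(0.004 eV)/(0.057734 eV)) = (2/2) × exp(-0.069283) = 0.933.

0.933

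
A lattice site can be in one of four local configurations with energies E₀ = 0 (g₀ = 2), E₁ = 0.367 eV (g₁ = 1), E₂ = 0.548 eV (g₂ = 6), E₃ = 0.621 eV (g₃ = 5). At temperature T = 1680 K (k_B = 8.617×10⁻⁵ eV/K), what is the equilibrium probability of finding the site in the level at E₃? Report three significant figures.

0.0300

k_BT = 8.617×10⁻⁵ × 1680 K = 0.14477 eV.
Eᵢ/kT = 0, 2.5351, 3.7853, 4.2896.
Z = Σ gᵢe^(−Eᵢ/kT) = 2·e^(−0) + 1·e^(−2.5351) + 6·e^(−3.7853) + 5·e^(−4.2896) = 2.0000 + 0.079254 + 0.13621 + 0.068552 = 2.2840.
P₃ = g₃ e^(−E₃/kT) / Z = 0.068552/2.2840 = 0.0300.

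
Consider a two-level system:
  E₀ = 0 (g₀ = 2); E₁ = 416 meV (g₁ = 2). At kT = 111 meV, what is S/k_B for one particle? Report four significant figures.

0.8027

Eᵢ/kT = 0, 3.74775.
Z = Σ gᵢe^(−Eᵢ/kT) = 2·e^(−0) + 2·e^(−3.74775) = 2.00000 + 0.0471414 = 2.04714.
⟨E⟩ = Σ EᵢPᵢ = 9.57962 meV.
S/k_B = ln Z + ⟨E⟩/kT = ln(2.04714) + 9.57962/111 = 0.716444 + 0.0863029 = 0.8027.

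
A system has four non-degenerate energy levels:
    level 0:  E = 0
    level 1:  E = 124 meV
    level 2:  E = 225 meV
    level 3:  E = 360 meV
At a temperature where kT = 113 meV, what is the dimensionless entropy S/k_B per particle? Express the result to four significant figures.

Eᵢ/kT = 0, 1.09735, 1.99115, 3.18584.
Z = Σ e^(−Eᵢ/kT) = e^(−0) + e^(−1.09735) + e^(−1.99115) + e^(−3.18584) = 1.00000 + 0.333754 + 0.136538 + 0.0413435 = 1.51164.
⟨E⟩ = Σ EᵢPᵢ = 57.5469 meV.
S/k_B = ln Z + ⟨E⟩/kT = ln(1.51164) + 57.5469/113 = 0.413195 + 0.509265 = 0.9225.

0.9225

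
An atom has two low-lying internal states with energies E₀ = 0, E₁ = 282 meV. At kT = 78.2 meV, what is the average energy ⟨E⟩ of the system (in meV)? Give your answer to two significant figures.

7.5 meV

Eᵢ/kT = 0, 3.606.
Z = Σ e^(−Eᵢ/kT) = e^(−0) + e^(−3.606) = 1.000 + 0.02716 = 1.027.
⟨E⟩ = Σ Eᵢ e^(−Eᵢ/kT) / Z = (0·1.000 + 282·0.02716) / 1.027 = 7.5 meV.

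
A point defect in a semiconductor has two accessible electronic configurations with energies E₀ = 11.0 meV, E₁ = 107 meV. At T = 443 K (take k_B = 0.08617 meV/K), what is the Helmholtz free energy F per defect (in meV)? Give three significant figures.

k_BT = 0.08617 × 443 K = 38.173 meV.
Eᵢ/kT = 0.28816, 2.8030.
Z = Σ e^(−Eᵢ/kT) = e^(−0.28816) + e^(−2.8030) = 0.74964 + 0.060628 = 0.81027.
F = −kT ln Z = −38.173 × ln(0.81027) = −38.173 × -0.21039 = 8.03 meV.

8.03 meV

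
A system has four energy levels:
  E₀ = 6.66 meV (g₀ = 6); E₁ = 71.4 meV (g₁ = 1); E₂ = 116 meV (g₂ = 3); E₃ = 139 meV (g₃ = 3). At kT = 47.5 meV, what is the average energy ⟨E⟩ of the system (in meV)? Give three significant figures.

Eᵢ/kT = 0.14021, 1.5032, 2.4421, 2.9263.
Z = Σ gᵢe^(−Eᵢ/kT) = 6·e^(−0.14021) + 1·e^(−1.5032) + 3·e^(−2.4421) + 3·e^(−2.9263) = 5.2151 + 0.22242 + 0.26093 + 0.16078 = 5.8592.
⟨E⟩ = Σ Eᵢ gᵢe^(−Eᵢ/kT) / Z = (6.66·5.2151 + 71.4·0.22242 + 116·0.26093 + 139·0.16078) / 5.8592 = 17.6 meV.

17.6 meV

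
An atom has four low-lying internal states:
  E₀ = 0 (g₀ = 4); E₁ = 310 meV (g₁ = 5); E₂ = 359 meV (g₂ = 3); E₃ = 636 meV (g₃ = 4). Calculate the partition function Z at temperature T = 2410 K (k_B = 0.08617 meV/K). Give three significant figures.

Z = 5.84

k_BT = 0.08617 × 2410 K = 207.67 meV.
Eᵢ/kT = 0, 1.4928, 1.7287, 3.0626.
Z = Σ gᵢe^(−Eᵢ/kT) = 4·e^(−0) + 5·e^(−1.4928) + 3·e^(−1.7287) + 4·e^(−3.0626) = 4.0000 + 1.1237 + 0.53255 + 0.18706 = 5.8433.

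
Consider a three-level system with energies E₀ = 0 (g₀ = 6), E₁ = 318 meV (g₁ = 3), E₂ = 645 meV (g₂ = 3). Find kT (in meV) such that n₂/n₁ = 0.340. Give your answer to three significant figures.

n₂/n₁ = (g₂/g₁) exp[−(E₂−E₁)/kT] = 0.340.
⇒ (E₂−E₁)/kT = ln((3/3)/0.340) = ln(2.9412) = 1.0788.
kT = 327 meV / 1.0788 = 303 meV.

303 meV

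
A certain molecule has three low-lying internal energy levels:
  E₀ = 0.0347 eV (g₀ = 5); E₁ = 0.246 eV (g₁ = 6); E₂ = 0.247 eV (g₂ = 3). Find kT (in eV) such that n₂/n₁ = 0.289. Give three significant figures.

0.00182 eV

n₂/n₁ = (g₂/g₁) exp[−(E₂−E₁)/kT] = 0.289.
⇒ (E₂−E₁)/kT = ln((3/6)/0.289) = ln(1.7301) = 0.54818.
kT = 0.001 eV / 0.54818 = 0.00182 eV.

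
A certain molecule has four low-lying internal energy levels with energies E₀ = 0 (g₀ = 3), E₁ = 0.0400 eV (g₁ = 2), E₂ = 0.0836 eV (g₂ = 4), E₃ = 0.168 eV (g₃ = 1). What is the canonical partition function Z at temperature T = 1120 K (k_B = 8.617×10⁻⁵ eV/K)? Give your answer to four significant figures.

k_BT = 8.617×10⁻⁵ × 1120 K = 0.0965104 eV.
Eᵢ/kT = 0, 0.414463, 0.866228, 1.74075.
Z = Σ gᵢe^(−Eᵢ/kT) = 3·e^(−0) + 2·e^(−0.414463) + 4·e^(−0.866228) + 1·e^(−1.74075) = 3.00000 + 1.32139 + 1.68214 + 0.175389 = 6.17892.

Z = 6.179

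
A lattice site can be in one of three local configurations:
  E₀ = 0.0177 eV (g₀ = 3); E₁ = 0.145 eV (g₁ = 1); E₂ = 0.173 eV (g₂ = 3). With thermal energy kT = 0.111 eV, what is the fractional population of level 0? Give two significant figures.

Eᵢ/kT = 0.1595, 1.306, 1.559.
Z = Σ gᵢe^(−Eᵢ/kT) = 3·e^(−0.1595) + 1·e^(−1.306) + 3·e^(−1.559) = 2.558 + 0.2709 + 0.6310 = 3.460.
P₀ = g₀ e^(−E₀/kT) / Z = 2.558/3.460 = 0.74.

0.74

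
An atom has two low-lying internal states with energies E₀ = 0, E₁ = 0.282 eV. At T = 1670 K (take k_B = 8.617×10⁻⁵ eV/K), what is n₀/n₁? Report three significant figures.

7.10

k_BT = 8.617×10⁻⁵ × 1670 K = 0.14390 eV.
n₀/n₁ = exp[−(E₀−E₁)/kT] = exp(−(-0.282 eV)/(0.14390 eV)) = exp(1.9597) = 7.10.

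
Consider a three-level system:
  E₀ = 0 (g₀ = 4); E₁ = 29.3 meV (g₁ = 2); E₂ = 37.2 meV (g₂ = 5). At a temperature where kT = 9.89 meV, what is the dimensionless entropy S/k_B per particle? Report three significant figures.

1.62

Eᵢ/kT = 0, 2.9626, 3.7614.
Z = Σ gᵢe^(−Eᵢ/kT) = 4·e^(−0) + 2·e^(−2.9626) + 5·e^(−3.7614) = 4.0000 + 0.10337 + 0.11626 = 4.2196.
⟨E⟩ = Σ EᵢPᵢ = 1.7427 meV.
S/k_B = ln Z + ⟨E⟩/kT = ln(4.2196) + 1.7427/9.89 = 1.4397 + 0.17621 = 1.62.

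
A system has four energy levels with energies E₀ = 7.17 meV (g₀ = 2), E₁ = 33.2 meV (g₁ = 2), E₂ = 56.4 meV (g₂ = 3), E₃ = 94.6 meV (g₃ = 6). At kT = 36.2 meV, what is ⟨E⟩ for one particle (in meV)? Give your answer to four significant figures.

32.90 meV

Eᵢ/kT = 0.198066, 0.917127, 1.55801, 2.61326.
Z = Σ gᵢe^(−Eᵢ/kT) = 2·e^(−0.198066) + 2·e^(−0.917127) + 3·e^(−1.55801) + 6·e^(−2.61326) = 1.64063 + 0.799331 + 0.631664 + 0.439771 = 3.51140.
⟨E⟩ = Σ Eᵢ gᵢe^(−Eᵢ/kT) / Z = (7.17·1.64063 + 33.2·0.799331 + 56.4·0.631664 + 94.6·0.439771) / 3.51140 = 32.90 meV.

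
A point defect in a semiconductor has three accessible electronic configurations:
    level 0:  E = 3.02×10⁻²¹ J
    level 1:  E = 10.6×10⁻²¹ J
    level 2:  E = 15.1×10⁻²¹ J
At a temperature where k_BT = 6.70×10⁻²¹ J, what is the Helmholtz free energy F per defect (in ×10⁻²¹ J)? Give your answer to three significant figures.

0.360 ×10⁻²¹ J

Eᵢ/kT = 0.45075, 1.5821, 2.2537.
Z = Σ e^(−Eᵢ/kT) = e^(−0.45075) + e^(−1.5821) + e^(−2.2537) = 0.63715 + 0.20554 + 0.10501 = 0.94770.
F = −kT ln Z = −6.70 × ln(0.94770) = −6.70 × -0.053717 = 0.360 ×10⁻²¹ J.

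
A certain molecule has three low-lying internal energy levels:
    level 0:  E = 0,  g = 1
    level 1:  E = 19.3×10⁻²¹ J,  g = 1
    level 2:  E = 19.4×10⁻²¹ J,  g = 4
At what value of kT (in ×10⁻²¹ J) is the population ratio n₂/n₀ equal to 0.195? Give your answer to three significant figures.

n₂/n₀ = (g₂/g₀) exp[−(E₂−E₀)/kT] = 0.195.
⇒ (E₂−E₀)/kT = ln((4/1)/0.195) = ln(20.513) = 3.0211.
kT = 19.4 ×10⁻²¹ J / 3.0211 = 6.42 ×10⁻²¹ J.

6.42 ×10⁻²¹ J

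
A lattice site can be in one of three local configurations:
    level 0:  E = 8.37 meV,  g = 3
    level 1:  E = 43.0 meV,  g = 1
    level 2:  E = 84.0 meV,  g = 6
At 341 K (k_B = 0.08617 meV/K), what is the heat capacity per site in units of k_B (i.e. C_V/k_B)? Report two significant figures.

k_BT = 0.08617 × 341 K = 29.38 meV.
Eᵢ/kT = 0.2849, 1.464, 2.859.
Z = Σ gᵢe^(−Eᵢ/kT) = 3·e^(−0.2849) + 1·e^(−1.464) + 6·e^(−2.859) = 2.256 + 0.2313 + 0.3440 = 2.831.
⟨E⟩ = 20.39 meV, ⟨E²⟩ = 1064 meV².
C_V/k_B = (⟨E²⟩ − ⟨E⟩²)/(kT)² = (1064 − 415.8)/863.2 = 0.75.

0.75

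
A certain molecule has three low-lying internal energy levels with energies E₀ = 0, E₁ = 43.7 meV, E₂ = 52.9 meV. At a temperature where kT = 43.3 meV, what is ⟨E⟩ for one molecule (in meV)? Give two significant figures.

Eᵢ/kT = 0, 1.009, 1.222.
Z = Σ e^(−Eᵢ/kT) = e^(−0) + e^(−1.009) + e^(−1.222) = 1.000 + 0.3646 + 0.2946 = 1.659.
⟨E⟩ = Σ Eᵢ e^(−Eᵢ/kT) / Z = (0·1.000 + 43.7·0.3646 + 52.9·0.2946) / 1.659 = 19 meV.

19 meV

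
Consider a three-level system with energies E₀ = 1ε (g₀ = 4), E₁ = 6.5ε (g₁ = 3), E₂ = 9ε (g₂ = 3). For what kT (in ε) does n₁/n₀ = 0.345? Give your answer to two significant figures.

7.1 ε

n₁/n₀ = (g₁/g₀) exp[−(E₁−E₀)/kT] = 0.345.
⇒ (E₁−E₀)/kT = ln((3/4)/0.345) = ln(2.174) = 0.7766.
kT = 5.5ε / 0.7766 = 7.1 ε.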